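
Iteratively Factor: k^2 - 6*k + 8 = (k - 4)*(k - 2)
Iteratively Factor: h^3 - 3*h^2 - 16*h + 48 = (h + 4)*(h^2 - 7*h + 12) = (h - 3)*(h + 4)*(h - 4)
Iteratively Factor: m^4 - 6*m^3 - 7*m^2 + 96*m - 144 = (m - 3)*(m^3 - 3*m^2 - 16*m + 48) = (m - 3)*(m + 4)*(m^2 - 7*m + 12) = (m - 4)*(m - 3)*(m + 4)*(m - 3)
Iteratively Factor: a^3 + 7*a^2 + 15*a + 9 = (a + 1)*(a^2 + 6*a + 9) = (a + 1)*(a + 3)*(a + 3)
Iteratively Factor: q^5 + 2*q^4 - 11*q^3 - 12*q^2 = (q)*(q^4 + 2*q^3 - 11*q^2 - 12*q) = q*(q + 1)*(q^3 + q^2 - 12*q) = q*(q - 3)*(q + 1)*(q^2 + 4*q) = q^2*(q - 3)*(q + 1)*(q + 4)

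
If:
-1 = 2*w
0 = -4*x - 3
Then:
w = -1/2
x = -3/4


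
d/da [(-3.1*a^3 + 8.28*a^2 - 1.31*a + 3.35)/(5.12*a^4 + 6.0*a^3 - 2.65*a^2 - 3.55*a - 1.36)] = (15.872*a^6 - 84.7872*a^5 - 21.3434*a^4 - 30.878*a^3 - 80.5175*a^2 - 4.7666*a + 13.6741)/(26.2144*a^8 + 61.44*a^7 + 8.864*a^6 - 68.152*a^5 - 49.5039*a^4 + 2.495*a^3 + 19.8105*a^2 + 9.656*a + 1.8496)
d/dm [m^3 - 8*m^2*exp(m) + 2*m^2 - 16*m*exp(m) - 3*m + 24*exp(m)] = -8*m^2*exp(m) + 3*m^2 - 32*m*exp(m) + 4*m + 8*exp(m) - 3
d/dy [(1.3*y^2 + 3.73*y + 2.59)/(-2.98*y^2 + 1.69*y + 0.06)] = (13.3124*y^2 + 15.5924*y - 4.1533)/(8.8804*y^4 - 10.0724*y^3 + 2.4985*y^2 + 0.2028*y + 0.0036)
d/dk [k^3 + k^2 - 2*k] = 3*k^2 + 2*k - 2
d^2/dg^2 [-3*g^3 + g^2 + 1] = 2 - 18*g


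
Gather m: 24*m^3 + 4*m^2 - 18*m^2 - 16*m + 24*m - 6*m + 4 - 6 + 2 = 24*m^3 - 14*m^2 + 2*m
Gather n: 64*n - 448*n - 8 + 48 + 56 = 96 - 384*n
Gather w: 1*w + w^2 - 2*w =w^2 - w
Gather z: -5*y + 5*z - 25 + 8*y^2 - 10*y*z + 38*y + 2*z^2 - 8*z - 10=8*y^2 + 33*y + 2*z^2 + z*(-10*y - 3) - 35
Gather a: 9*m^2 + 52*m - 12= 9*m^2 + 52*m - 12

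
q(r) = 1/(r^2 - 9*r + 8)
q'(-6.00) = 0.00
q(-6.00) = 0.01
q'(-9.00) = 0.00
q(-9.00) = 0.01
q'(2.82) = 0.04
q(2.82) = -0.11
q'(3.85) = 0.01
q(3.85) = -0.08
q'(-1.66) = 0.02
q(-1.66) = 0.04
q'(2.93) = 0.03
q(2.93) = -0.10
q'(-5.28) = 0.00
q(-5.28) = 0.01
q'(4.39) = 0.00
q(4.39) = -0.08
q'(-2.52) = 0.01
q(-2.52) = 0.03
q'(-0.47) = 0.06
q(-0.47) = 0.08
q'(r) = (9 - 2*r)/(r^2 - 9*r + 8)^2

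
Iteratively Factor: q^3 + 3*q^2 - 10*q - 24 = (q + 2)*(q^2 + q - 12) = (q + 2)*(q + 4)*(q - 3)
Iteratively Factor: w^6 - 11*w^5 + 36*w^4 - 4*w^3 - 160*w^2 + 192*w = (w - 2)*(w^5 - 9*w^4 + 18*w^3 + 32*w^2 - 96*w) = w*(w - 2)*(w^4 - 9*w^3 + 18*w^2 + 32*w - 96) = w*(w - 4)*(w - 2)*(w^3 - 5*w^2 - 2*w + 24) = w*(w - 4)*(w - 2)*(w + 2)*(w^2 - 7*w + 12) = w*(w - 4)^2*(w - 2)*(w + 2)*(w - 3)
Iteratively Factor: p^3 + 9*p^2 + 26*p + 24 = (p + 3)*(p^2 + 6*p + 8) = (p + 3)*(p + 4)*(p + 2)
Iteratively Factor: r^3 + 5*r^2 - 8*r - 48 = (r + 4)*(r^2 + r - 12) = (r - 3)*(r + 4)*(r + 4)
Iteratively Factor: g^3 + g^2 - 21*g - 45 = (g + 3)*(g^2 - 2*g - 15) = (g + 3)^2*(g - 5)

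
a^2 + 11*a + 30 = (a + 5)*(a + 6)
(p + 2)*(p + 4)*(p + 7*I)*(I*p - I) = I*p^4 - 7*p^3 + 5*I*p^3 - 35*p^2 + 2*I*p^2 - 14*p - 8*I*p + 56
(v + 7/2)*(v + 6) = v^2 + 19*v/2 + 21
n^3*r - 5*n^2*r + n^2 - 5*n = n*(n - 5)*(n*r + 1)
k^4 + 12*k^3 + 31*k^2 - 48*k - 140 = (k - 2)*(k + 2)*(k + 5)*(k + 7)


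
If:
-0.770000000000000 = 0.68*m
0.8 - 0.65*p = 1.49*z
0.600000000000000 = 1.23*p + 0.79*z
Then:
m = -1.13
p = 0.20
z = 0.45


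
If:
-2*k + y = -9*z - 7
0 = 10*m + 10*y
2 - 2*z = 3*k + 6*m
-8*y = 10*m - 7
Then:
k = -164/31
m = 7/2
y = -7/2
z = -97/62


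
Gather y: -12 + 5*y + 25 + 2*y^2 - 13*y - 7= 2*y^2 - 8*y + 6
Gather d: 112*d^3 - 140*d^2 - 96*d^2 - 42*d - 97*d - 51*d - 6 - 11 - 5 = 112*d^3 - 236*d^2 - 190*d - 22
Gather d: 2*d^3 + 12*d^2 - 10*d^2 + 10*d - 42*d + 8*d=2*d^3 + 2*d^2 - 24*d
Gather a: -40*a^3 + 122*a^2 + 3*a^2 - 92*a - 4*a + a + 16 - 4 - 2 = -40*a^3 + 125*a^2 - 95*a + 10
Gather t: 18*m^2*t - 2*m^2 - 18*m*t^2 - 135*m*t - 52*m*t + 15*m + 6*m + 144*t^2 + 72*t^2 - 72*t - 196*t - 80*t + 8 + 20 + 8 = -2*m^2 + 21*m + t^2*(216 - 18*m) + t*(18*m^2 - 187*m - 348) + 36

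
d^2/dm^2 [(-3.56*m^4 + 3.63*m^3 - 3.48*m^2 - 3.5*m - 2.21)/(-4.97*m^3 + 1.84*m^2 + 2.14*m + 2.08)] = (-4.54747350886464e-13*m^8 - 4.54747350886464e-13*m^7 + 205.359384*m^6 + 591.989448*m^5 + 414.365964*m^4 + 499.109776*m^3 + 346.006284*m^2 + 14.68896*m + 2.278952)/(122.763473*m^9 - 136.348968*m^8 - 108.100482*m^7 - 42.943888*m^6 + 160.673388*m^5 + 86.329248*m^4 + 5.56503199999999*m^3 - 52.458432*m^2 - 27.775488*m - 8.998912)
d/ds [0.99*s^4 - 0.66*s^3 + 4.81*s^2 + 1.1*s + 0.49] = 3.96*s^3 - 1.98*s^2 + 9.62*s + 1.1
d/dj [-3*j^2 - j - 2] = -6*j - 1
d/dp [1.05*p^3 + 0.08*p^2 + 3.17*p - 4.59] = 3.15*p^2 + 0.16*p + 3.17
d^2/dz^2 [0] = 0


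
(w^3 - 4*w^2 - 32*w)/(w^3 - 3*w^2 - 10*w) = (-w^2 + 4*w + 32)/(-w^2 + 3*w + 10)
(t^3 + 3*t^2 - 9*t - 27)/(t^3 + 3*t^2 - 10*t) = (t^3 + 3*t^2 - 9*t - 27)/(t*(t^2 + 3*t - 10))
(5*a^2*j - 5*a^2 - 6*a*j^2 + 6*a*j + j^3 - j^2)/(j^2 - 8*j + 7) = (5*a^2 - 6*a*j + j^2)/(j - 7)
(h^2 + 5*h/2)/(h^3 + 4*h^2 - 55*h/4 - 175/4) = 2*h/(2*h^2 + 3*h - 35)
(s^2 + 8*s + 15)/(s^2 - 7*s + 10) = (s^2 + 8*s + 15)/(s^2 - 7*s + 10)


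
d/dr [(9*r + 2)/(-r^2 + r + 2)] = (-9*r^2 + 9*r + (2*r - 1)*(9*r + 2) + 18)/(-r^2 + r + 2)^2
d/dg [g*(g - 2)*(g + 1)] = 3*g^2 - 2*g - 2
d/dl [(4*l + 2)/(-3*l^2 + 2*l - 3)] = 4*(3*l^2 + 3*l - 4)/(9*l^4 - 12*l^3 + 22*l^2 - 12*l + 9)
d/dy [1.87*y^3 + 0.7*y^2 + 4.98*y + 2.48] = 5.61*y^2 + 1.4*y + 4.98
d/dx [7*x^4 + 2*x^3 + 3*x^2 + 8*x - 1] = 28*x^3 + 6*x^2 + 6*x + 8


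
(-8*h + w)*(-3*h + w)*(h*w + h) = 24*h^3*w + 24*h^3 - 11*h^2*w^2 - 11*h^2*w + h*w^3 + h*w^2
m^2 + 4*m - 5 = (m - 1)*(m + 5)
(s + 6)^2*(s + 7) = s^3 + 19*s^2 + 120*s + 252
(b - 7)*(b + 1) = b^2 - 6*b - 7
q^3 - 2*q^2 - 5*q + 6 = (q - 3)*(q - 1)*(q + 2)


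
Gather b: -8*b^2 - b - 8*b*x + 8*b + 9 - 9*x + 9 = -8*b^2 + b*(7 - 8*x) - 9*x + 18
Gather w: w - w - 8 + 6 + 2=0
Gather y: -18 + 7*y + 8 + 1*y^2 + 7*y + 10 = y^2 + 14*y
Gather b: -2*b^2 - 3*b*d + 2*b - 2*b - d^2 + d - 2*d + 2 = -2*b^2 - 3*b*d - d^2 - d + 2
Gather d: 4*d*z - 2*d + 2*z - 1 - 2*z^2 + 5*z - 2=d*(4*z - 2) - 2*z^2 + 7*z - 3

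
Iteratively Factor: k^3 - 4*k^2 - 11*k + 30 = (k - 5)*(k^2 + k - 6) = (k - 5)*(k + 3)*(k - 2)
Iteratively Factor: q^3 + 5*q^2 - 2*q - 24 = (q - 2)*(q^2 + 7*q + 12) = (q - 2)*(q + 4)*(q + 3)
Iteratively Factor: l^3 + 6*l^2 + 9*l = (l + 3)*(l^2 + 3*l) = (l + 3)^2*(l)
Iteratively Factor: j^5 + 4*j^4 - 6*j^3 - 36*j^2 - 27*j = (j + 1)*(j^4 + 3*j^3 - 9*j^2 - 27*j) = j*(j + 1)*(j^3 + 3*j^2 - 9*j - 27) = j*(j - 3)*(j + 1)*(j^2 + 6*j + 9) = j*(j - 3)*(j + 1)*(j + 3)*(j + 3)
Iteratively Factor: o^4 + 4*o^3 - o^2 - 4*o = (o)*(o^3 + 4*o^2 - o - 4) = o*(o - 1)*(o^2 + 5*o + 4) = o*(o - 1)*(o + 4)*(o + 1)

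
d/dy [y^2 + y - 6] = 2*y + 1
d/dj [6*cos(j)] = -6*sin(j)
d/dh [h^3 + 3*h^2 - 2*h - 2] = 3*h^2 + 6*h - 2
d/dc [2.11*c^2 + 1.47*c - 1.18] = 4.22*c + 1.47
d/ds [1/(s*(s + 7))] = (-2*s - 7)/(s^2*(s^2 + 14*s + 49))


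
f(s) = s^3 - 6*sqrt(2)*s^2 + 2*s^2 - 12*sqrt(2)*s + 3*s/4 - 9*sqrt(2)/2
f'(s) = 3*s^2 - 12*sqrt(2)*s + 4*s - 12*sqrt(2) + 3/4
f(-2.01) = -8.08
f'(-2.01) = 21.97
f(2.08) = -59.16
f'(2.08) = -30.22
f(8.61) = 11.49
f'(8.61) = 94.50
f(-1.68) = -2.16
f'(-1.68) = 14.04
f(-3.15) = -50.88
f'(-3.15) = 54.40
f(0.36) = -13.00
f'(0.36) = -20.50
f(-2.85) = -35.96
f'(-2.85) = 45.11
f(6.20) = -117.90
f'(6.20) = 18.68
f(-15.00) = -4597.24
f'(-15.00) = 853.34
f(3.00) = -86.39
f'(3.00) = -28.13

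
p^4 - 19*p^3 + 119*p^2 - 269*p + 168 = (p - 8)*(p - 7)*(p - 3)*(p - 1)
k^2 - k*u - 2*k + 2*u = (k - 2)*(k - u)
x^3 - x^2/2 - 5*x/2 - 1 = (x - 2)*(x + 1/2)*(x + 1)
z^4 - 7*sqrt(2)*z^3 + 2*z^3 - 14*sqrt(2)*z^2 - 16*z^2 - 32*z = z*(z + 2)*(z - 8*sqrt(2))*(z + sqrt(2))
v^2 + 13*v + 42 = (v + 6)*(v + 7)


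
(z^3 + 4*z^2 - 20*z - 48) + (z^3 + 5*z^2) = 2*z^3 + 9*z^2 - 20*z - 48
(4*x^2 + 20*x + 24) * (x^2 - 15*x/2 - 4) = 4*x^4 - 10*x^3 - 142*x^2 - 260*x - 96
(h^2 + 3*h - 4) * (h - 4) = h^3 - h^2 - 16*h + 16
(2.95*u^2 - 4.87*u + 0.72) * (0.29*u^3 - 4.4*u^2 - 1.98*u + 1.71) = 0.8555*u^5 - 14.3923*u^4 + 15.7958*u^3 + 11.5191*u^2 - 9.7533*u + 1.2312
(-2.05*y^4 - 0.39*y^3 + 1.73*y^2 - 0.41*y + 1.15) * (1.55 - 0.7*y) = 1.435*y^5 - 2.9045*y^4 - 1.8155*y^3 + 2.9685*y^2 - 1.4405*y + 1.7825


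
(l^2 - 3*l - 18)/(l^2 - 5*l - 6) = (l + 3)/(l + 1)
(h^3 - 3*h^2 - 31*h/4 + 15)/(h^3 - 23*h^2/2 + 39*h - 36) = (h + 5/2)/(h - 6)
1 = 1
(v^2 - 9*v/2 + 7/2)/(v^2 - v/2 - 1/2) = (2*v - 7)/(2*v + 1)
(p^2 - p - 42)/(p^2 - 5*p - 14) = (p + 6)/(p + 2)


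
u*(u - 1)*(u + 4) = u^3 + 3*u^2 - 4*u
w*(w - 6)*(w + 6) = w^3 - 36*w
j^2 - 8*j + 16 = (j - 4)^2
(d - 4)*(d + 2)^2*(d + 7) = d^4 + 7*d^3 - 12*d^2 - 100*d - 112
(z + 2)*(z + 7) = z^2 + 9*z + 14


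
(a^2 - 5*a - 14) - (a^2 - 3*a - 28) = 14 - 2*a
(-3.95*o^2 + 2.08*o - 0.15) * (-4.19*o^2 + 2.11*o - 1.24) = 16.5505*o^4 - 17.0497*o^3 + 9.9153*o^2 - 2.8957*o + 0.186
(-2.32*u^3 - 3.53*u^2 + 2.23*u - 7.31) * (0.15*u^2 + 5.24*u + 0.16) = -0.348*u^5 - 12.6863*u^4 - 18.5339*u^3 + 10.0239*u^2 - 37.9476*u - 1.1696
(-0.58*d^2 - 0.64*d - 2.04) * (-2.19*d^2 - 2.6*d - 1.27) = 1.2702*d^4 + 2.9096*d^3 + 6.8682*d^2 + 6.1168*d + 2.5908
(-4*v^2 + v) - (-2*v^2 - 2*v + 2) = -2*v^2 + 3*v - 2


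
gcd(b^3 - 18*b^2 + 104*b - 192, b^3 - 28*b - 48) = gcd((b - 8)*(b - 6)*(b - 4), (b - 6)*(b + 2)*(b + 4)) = b - 6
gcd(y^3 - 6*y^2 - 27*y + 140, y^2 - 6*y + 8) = y - 4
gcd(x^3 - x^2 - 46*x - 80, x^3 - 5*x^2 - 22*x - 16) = x^2 - 6*x - 16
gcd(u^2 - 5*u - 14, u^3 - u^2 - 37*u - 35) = u - 7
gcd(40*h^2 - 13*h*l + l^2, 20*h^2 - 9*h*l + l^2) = 5*h - l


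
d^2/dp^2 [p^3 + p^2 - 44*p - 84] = 6*p + 2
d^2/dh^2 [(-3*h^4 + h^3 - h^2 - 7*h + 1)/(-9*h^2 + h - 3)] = 2*(243*h^6 - 81*h^5 + 252*h^4 + 530*h^3 - 153*h^2 - 567*h + 56)/(729*h^6 - 243*h^5 + 756*h^4 - 163*h^3 + 252*h^2 - 27*h + 27)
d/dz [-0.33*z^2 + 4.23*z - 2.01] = 4.23 - 0.66*z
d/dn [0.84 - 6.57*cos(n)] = 6.57*sin(n)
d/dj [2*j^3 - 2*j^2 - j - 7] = 6*j^2 - 4*j - 1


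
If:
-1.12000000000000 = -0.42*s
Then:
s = 2.67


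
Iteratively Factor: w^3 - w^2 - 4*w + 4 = (w - 1)*(w^2 - 4) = (w - 2)*(w - 1)*(w + 2)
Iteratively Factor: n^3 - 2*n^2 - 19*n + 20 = (n + 4)*(n^2 - 6*n + 5) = (n - 5)*(n + 4)*(n - 1)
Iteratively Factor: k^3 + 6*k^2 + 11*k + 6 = (k + 3)*(k^2 + 3*k + 2) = (k + 1)*(k + 3)*(k + 2)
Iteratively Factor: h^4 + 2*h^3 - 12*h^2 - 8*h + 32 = (h - 2)*(h^3 + 4*h^2 - 4*h - 16) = (h - 2)^2*(h^2 + 6*h + 8) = (h - 2)^2*(h + 2)*(h + 4)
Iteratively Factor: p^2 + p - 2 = (p - 1)*(p + 2)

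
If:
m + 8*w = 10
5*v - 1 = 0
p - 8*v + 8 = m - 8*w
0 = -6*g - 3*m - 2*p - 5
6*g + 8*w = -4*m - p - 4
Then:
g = -611/60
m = 127/10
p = 9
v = 1/5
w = -27/80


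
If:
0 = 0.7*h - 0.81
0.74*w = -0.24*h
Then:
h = 1.16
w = -0.38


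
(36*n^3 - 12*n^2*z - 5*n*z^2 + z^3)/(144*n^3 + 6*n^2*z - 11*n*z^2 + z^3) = (-2*n + z)/(-8*n + z)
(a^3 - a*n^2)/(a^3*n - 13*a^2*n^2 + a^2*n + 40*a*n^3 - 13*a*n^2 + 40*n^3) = a*(a^2 - n^2)/(n*(a^3 - 13*a^2*n + a^2 + 40*a*n^2 - 13*a*n + 40*n^2))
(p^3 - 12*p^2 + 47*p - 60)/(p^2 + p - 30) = (p^2 - 7*p + 12)/(p + 6)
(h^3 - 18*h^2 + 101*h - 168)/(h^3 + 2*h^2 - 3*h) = (h^3 - 18*h^2 + 101*h - 168)/(h*(h^2 + 2*h - 3))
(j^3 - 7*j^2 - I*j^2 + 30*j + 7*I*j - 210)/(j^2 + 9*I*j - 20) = (j^2 - j*(7 + 6*I) + 42*I)/(j + 4*I)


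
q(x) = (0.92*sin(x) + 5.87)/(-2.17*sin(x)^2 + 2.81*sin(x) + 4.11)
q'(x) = (4.34*sin(x)*cos(x) - 2.81*cos(x))*(0.92*sin(x) + 5.87)/(-2.17*sin(x)^2 + 2.81*sin(x) + 4.11)^2 + 0.92*cos(x)/(-2.17*sin(x)^2 + 2.81*sin(x) + 4.11)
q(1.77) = 1.42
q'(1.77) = -0.12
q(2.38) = 1.30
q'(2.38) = -0.17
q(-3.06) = 1.50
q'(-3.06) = 0.99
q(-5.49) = 1.30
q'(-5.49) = 0.18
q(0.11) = 1.36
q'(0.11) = -0.51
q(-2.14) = 25.05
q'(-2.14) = 426.76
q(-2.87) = 1.76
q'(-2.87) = 1.83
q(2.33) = 1.31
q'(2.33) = -0.19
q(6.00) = 1.78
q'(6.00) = -1.90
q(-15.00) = 3.86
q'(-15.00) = 11.59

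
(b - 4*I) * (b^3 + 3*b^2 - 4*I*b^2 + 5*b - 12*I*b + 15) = b^4 + 3*b^3 - 8*I*b^3 - 11*b^2 - 24*I*b^2 - 33*b - 20*I*b - 60*I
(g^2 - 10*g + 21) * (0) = 0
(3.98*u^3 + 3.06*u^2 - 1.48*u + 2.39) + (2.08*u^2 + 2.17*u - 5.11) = 3.98*u^3 + 5.14*u^2 + 0.69*u - 2.72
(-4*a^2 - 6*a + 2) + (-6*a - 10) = -4*a^2 - 12*a - 8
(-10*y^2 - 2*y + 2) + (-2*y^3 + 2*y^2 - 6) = -2*y^3 - 8*y^2 - 2*y - 4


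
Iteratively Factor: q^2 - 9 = (q + 3)*(q - 3)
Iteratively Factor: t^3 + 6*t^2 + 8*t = (t + 4)*(t^2 + 2*t) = (t + 2)*(t + 4)*(t)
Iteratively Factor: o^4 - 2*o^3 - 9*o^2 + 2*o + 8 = (o - 1)*(o^3 - o^2 - 10*o - 8) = (o - 1)*(o + 2)*(o^2 - 3*o - 4) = (o - 1)*(o + 1)*(o + 2)*(o - 4)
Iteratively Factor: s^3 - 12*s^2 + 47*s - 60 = (s - 5)*(s^2 - 7*s + 12) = (s - 5)*(s - 3)*(s - 4)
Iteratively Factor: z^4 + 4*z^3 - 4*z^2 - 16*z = (z + 4)*(z^3 - 4*z) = (z + 2)*(z + 4)*(z^2 - 2*z) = (z - 2)*(z + 2)*(z + 4)*(z)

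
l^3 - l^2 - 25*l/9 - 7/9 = (l - 7/3)*(l + 1/3)*(l + 1)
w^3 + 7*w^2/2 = w^2*(w + 7/2)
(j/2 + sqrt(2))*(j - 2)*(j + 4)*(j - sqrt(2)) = j^4/2 + sqrt(2)*j^3/2 + j^3 - 6*j^2 + sqrt(2)*j^2 - 4*sqrt(2)*j - 4*j + 16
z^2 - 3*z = z*(z - 3)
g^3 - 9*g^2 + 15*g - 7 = (g - 7)*(g - 1)^2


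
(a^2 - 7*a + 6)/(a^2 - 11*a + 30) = (a - 1)/(a - 5)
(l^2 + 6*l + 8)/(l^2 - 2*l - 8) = (l + 4)/(l - 4)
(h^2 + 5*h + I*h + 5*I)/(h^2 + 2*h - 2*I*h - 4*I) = (h^2 + h*(5 + I) + 5*I)/(h^2 + 2*h*(1 - I) - 4*I)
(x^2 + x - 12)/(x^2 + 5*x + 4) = (x - 3)/(x + 1)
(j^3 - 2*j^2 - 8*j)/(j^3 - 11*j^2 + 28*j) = (j + 2)/(j - 7)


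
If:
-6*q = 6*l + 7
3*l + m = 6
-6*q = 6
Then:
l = -1/6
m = 13/2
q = -1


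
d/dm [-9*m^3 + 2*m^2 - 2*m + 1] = -27*m^2 + 4*m - 2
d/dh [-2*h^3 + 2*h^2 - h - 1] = -6*h^2 + 4*h - 1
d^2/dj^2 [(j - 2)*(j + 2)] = 2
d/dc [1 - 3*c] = -3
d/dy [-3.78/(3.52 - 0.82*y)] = -3.0996/(0.82*y - 3.52)^2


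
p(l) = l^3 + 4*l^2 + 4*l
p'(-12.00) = 340.00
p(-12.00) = -1200.00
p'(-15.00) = 559.00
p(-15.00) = -2535.00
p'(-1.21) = -1.29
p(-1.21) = -0.76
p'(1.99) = 31.80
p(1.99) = 31.68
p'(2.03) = 32.60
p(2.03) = 32.97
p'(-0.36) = 1.51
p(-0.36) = -0.97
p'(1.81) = 28.31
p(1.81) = 26.27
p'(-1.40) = -1.32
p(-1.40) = -0.50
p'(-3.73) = 15.90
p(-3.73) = -11.16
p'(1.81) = 28.31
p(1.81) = 26.27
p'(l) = 3*l^2 + 8*l + 4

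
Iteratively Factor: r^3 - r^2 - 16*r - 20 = (r - 5)*(r^2 + 4*r + 4) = (r - 5)*(r + 2)*(r + 2)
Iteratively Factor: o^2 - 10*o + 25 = (o - 5)*(o - 5)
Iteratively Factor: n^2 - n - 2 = (n - 2)*(n + 1)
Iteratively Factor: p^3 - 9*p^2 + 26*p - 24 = (p - 4)*(p^2 - 5*p + 6) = (p - 4)*(p - 2)*(p - 3)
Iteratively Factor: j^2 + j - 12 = (j + 4)*(j - 3)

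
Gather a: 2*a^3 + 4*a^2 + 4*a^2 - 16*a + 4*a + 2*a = 2*a^3 + 8*a^2 - 10*a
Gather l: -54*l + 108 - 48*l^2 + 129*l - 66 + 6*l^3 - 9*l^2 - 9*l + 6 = 6*l^3 - 57*l^2 + 66*l + 48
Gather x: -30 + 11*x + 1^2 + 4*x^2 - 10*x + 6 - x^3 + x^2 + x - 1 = -x^3 + 5*x^2 + 2*x - 24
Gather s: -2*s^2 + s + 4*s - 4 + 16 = -2*s^2 + 5*s + 12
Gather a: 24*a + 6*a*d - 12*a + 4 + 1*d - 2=a*(6*d + 12) + d + 2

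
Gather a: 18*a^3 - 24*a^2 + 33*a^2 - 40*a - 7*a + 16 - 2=18*a^3 + 9*a^2 - 47*a + 14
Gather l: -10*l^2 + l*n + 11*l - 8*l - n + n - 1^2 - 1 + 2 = -10*l^2 + l*(n + 3)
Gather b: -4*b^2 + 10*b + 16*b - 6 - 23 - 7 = -4*b^2 + 26*b - 36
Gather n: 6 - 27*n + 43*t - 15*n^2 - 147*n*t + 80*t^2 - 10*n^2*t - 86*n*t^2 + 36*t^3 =n^2*(-10*t - 15) + n*(-86*t^2 - 147*t - 27) + 36*t^3 + 80*t^2 + 43*t + 6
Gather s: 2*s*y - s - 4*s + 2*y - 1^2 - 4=s*(2*y - 5) + 2*y - 5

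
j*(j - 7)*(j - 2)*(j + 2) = j^4 - 7*j^3 - 4*j^2 + 28*j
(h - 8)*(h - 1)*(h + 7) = h^3 - 2*h^2 - 55*h + 56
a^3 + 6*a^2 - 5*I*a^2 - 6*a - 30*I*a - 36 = (a + 6)*(a - 3*I)*(a - 2*I)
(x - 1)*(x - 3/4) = x^2 - 7*x/4 + 3/4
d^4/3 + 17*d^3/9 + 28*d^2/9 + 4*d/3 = d*(d/3 + 1)*(d + 2/3)*(d + 2)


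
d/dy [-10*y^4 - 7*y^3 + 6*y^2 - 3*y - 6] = -40*y^3 - 21*y^2 + 12*y - 3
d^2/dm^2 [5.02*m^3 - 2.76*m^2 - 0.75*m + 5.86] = 30.12*m - 5.52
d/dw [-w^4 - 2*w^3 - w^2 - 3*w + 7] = -4*w^3 - 6*w^2 - 2*w - 3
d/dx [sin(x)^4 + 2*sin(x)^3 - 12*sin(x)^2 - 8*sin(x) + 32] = 2*(2*sin(x)^3 + 3*sin(x)^2 - 12*sin(x) - 4)*cos(x)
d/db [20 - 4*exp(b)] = -4*exp(b)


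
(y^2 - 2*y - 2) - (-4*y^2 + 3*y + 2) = 5*y^2 - 5*y - 4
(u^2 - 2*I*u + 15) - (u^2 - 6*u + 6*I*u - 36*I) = 6*u - 8*I*u + 15 + 36*I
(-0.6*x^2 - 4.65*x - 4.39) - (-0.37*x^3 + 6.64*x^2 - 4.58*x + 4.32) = 0.37*x^3 - 7.24*x^2 - 0.0700000000000003*x - 8.71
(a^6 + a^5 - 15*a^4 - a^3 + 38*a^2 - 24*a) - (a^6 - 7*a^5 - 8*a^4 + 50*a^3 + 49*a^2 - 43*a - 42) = 8*a^5 - 7*a^4 - 51*a^3 - 11*a^2 + 19*a + 42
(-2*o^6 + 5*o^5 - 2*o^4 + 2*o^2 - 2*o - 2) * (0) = 0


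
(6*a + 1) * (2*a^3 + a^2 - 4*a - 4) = 12*a^4 + 8*a^3 - 23*a^2 - 28*a - 4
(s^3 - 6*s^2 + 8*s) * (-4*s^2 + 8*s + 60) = -4*s^5 + 32*s^4 - 20*s^3 - 296*s^2 + 480*s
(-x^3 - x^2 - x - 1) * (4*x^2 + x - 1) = -4*x^5 - 5*x^4 - 4*x^3 - 4*x^2 + 1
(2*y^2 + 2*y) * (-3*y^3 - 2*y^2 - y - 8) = -6*y^5 - 10*y^4 - 6*y^3 - 18*y^2 - 16*y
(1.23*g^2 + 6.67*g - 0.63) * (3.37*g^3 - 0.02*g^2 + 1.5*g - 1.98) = 4.1451*g^5 + 22.4533*g^4 - 0.4115*g^3 + 7.5822*g^2 - 14.1516*g + 1.2474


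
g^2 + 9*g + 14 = (g + 2)*(g + 7)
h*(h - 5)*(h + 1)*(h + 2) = h^4 - 2*h^3 - 13*h^2 - 10*h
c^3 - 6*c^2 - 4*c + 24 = (c - 6)*(c - 2)*(c + 2)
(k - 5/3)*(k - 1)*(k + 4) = k^3 + 4*k^2/3 - 9*k + 20/3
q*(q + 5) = q^2 + 5*q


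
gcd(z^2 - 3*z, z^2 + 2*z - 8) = 1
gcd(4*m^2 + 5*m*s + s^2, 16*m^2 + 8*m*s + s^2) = 4*m + s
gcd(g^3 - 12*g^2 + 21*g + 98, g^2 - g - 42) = g - 7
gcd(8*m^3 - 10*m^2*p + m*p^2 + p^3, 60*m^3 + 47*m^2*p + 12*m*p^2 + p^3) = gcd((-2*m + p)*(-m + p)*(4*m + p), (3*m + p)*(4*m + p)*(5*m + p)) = 4*m + p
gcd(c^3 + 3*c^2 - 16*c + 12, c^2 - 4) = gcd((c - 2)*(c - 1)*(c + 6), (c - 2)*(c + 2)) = c - 2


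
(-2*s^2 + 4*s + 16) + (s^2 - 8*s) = -s^2 - 4*s + 16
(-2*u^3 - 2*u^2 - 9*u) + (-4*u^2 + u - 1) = -2*u^3 - 6*u^2 - 8*u - 1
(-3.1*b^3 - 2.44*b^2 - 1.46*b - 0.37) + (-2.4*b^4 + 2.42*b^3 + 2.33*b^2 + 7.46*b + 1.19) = -2.4*b^4 - 0.68*b^3 - 0.11*b^2 + 6.0*b + 0.82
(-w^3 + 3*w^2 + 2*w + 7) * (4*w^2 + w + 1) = -4*w^5 + 11*w^4 + 10*w^3 + 33*w^2 + 9*w + 7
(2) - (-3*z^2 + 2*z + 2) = 3*z^2 - 2*z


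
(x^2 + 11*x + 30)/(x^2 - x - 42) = (x + 5)/(x - 7)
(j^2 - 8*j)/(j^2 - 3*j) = (j - 8)/(j - 3)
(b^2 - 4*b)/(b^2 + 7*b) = (b - 4)/(b + 7)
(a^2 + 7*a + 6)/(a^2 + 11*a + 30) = (a + 1)/(a + 5)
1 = 1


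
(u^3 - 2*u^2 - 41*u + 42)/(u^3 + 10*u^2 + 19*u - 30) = (u - 7)/(u + 5)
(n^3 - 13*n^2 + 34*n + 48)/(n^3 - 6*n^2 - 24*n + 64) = (n^2 - 5*n - 6)/(n^2 + 2*n - 8)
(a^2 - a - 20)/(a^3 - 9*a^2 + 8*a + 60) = (a + 4)/(a^2 - 4*a - 12)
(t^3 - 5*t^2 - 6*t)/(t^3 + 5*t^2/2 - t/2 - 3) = 2*t*(t^2 - 5*t - 6)/(2*t^3 + 5*t^2 - t - 6)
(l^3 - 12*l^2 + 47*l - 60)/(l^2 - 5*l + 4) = (l^2 - 8*l + 15)/(l - 1)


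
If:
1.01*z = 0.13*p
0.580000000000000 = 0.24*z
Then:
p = 18.78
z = 2.42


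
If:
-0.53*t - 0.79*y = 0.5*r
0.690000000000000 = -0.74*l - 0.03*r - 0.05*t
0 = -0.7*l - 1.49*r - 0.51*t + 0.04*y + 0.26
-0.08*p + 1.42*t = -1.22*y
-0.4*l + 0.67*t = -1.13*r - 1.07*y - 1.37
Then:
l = -1.59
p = 118.05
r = -3.20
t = 11.59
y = -5.75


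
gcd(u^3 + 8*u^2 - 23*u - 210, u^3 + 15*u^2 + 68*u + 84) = u^2 + 13*u + 42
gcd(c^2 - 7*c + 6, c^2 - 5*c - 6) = c - 6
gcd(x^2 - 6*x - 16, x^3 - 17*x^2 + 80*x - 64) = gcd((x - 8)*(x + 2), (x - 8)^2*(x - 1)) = x - 8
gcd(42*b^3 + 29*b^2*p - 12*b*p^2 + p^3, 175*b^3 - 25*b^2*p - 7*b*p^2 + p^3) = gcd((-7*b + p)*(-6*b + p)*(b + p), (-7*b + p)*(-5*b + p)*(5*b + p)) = -7*b + p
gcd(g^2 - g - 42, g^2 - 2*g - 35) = g - 7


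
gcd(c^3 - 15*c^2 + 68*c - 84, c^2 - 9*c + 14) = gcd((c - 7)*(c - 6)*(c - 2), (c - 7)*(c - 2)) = c^2 - 9*c + 14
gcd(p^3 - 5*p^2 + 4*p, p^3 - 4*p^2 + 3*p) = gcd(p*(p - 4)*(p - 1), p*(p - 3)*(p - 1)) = p^2 - p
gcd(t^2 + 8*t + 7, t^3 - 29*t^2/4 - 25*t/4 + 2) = t + 1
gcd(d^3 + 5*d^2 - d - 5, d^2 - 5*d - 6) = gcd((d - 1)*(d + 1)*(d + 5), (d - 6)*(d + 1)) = d + 1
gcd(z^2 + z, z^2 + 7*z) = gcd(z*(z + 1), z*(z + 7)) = z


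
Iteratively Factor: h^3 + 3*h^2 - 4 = (h + 2)*(h^2 + h - 2) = (h - 1)*(h + 2)*(h + 2)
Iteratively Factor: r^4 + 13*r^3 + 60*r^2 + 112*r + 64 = (r + 1)*(r^3 + 12*r^2 + 48*r + 64) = (r + 1)*(r + 4)*(r^2 + 8*r + 16) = (r + 1)*(r + 4)^2*(r + 4)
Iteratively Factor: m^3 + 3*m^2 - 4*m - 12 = (m + 3)*(m^2 - 4) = (m + 2)*(m + 3)*(m - 2)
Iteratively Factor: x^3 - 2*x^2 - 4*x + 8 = (x - 2)*(x^2 - 4) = (x - 2)^2*(x + 2)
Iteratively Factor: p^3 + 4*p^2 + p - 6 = (p + 2)*(p^2 + 2*p - 3) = (p + 2)*(p + 3)*(p - 1)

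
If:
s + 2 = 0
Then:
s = -2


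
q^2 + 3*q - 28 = (q - 4)*(q + 7)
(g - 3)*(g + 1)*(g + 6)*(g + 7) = g^4 + 11*g^3 + 13*g^2 - 123*g - 126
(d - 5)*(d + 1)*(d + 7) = d^3 + 3*d^2 - 33*d - 35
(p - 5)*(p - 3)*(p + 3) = p^3 - 5*p^2 - 9*p + 45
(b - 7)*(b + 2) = b^2 - 5*b - 14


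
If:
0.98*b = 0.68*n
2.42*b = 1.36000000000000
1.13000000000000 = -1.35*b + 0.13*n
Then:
No Solution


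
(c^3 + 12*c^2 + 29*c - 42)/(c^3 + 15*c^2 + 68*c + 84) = (c - 1)/(c + 2)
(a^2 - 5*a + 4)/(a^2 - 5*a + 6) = (a^2 - 5*a + 4)/(a^2 - 5*a + 6)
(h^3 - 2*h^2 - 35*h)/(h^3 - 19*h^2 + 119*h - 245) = h*(h + 5)/(h^2 - 12*h + 35)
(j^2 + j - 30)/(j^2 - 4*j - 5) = (j + 6)/(j + 1)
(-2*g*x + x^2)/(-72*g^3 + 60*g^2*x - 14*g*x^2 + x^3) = x/(36*g^2 - 12*g*x + x^2)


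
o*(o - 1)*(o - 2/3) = o^3 - 5*o^2/3 + 2*o/3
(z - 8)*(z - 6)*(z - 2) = z^3 - 16*z^2 + 76*z - 96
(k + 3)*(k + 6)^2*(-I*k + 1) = -I*k^4 + k^3 - 15*I*k^3 + 15*k^2 - 72*I*k^2 + 72*k - 108*I*k + 108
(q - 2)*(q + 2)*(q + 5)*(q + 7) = q^4 + 12*q^3 + 31*q^2 - 48*q - 140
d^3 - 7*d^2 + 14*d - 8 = (d - 4)*(d - 2)*(d - 1)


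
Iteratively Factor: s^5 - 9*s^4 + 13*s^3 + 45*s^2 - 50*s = (s - 5)*(s^4 - 4*s^3 - 7*s^2 + 10*s) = (s - 5)^2*(s^3 + s^2 - 2*s) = (s - 5)^2*(s - 1)*(s^2 + 2*s) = (s - 5)^2*(s - 1)*(s + 2)*(s)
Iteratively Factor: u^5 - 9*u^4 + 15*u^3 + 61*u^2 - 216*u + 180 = (u - 2)*(u^4 - 7*u^3 + u^2 + 63*u - 90) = (u - 3)*(u - 2)*(u^3 - 4*u^2 - 11*u + 30) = (u - 5)*(u - 3)*(u - 2)*(u^2 + u - 6) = (u - 5)*(u - 3)*(u - 2)*(u + 3)*(u - 2)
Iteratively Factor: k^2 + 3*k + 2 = (k + 1)*(k + 2)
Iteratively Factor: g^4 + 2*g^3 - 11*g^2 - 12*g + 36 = (g - 2)*(g^3 + 4*g^2 - 3*g - 18) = (g - 2)*(g + 3)*(g^2 + g - 6) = (g - 2)^2*(g + 3)*(g + 3)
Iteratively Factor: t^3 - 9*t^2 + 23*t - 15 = (t - 3)*(t^2 - 6*t + 5) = (t - 3)*(t - 1)*(t - 5)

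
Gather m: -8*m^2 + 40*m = -8*m^2 + 40*m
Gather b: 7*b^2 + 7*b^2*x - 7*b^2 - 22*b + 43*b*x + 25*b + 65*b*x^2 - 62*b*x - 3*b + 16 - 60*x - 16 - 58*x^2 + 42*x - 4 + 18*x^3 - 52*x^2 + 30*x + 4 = 7*b^2*x + b*(65*x^2 - 19*x) + 18*x^3 - 110*x^2 + 12*x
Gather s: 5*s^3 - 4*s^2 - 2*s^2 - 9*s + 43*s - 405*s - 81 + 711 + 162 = 5*s^3 - 6*s^2 - 371*s + 792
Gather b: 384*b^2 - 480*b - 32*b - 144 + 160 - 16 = 384*b^2 - 512*b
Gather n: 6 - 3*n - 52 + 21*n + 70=18*n + 24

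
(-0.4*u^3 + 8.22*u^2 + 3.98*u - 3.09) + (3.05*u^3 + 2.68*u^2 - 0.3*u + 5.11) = 2.65*u^3 + 10.9*u^2 + 3.68*u + 2.02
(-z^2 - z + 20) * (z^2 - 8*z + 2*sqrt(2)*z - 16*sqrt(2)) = -z^4 - 2*sqrt(2)*z^3 + 7*z^3 + 14*sqrt(2)*z^2 + 28*z^2 - 160*z + 56*sqrt(2)*z - 320*sqrt(2)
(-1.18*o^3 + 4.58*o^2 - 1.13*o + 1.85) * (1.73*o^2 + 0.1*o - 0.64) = -2.0414*o^5 + 7.8054*o^4 - 0.7417*o^3 + 0.1563*o^2 + 0.9082*o - 1.184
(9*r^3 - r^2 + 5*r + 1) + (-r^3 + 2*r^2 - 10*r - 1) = 8*r^3 + r^2 - 5*r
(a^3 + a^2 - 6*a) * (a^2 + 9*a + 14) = a^5 + 10*a^4 + 17*a^3 - 40*a^2 - 84*a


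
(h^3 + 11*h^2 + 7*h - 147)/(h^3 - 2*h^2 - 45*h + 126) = (h + 7)/(h - 6)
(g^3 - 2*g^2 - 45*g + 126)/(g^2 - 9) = (g^2 + g - 42)/(g + 3)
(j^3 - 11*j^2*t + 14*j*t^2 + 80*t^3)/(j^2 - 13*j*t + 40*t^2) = j + 2*t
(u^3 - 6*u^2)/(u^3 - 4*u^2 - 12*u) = u/(u + 2)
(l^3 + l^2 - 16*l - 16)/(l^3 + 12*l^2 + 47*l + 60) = (l^2 - 3*l - 4)/(l^2 + 8*l + 15)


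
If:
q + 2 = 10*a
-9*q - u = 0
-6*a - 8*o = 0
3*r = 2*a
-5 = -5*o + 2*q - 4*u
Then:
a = 284/1535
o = -213/1535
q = -46/307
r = 568/4605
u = 414/307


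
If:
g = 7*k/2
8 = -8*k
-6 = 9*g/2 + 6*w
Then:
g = -7/2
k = -1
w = 13/8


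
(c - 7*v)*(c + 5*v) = c^2 - 2*c*v - 35*v^2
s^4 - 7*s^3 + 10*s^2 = s^2*(s - 5)*(s - 2)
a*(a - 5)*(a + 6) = a^3 + a^2 - 30*a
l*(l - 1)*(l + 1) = l^3 - l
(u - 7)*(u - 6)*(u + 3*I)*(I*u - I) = I*u^4 - 3*u^3 - 14*I*u^3 + 42*u^2 + 55*I*u^2 - 165*u - 42*I*u + 126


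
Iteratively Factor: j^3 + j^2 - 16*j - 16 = (j + 4)*(j^2 - 3*j - 4) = (j - 4)*(j + 4)*(j + 1)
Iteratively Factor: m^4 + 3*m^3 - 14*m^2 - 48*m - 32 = (m + 4)*(m^3 - m^2 - 10*m - 8) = (m + 1)*(m + 4)*(m^2 - 2*m - 8) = (m + 1)*(m + 2)*(m + 4)*(m - 4)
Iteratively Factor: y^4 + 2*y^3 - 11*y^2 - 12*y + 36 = (y + 3)*(y^3 - y^2 - 8*y + 12) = (y - 2)*(y + 3)*(y^2 + y - 6) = (y - 2)*(y + 3)^2*(y - 2)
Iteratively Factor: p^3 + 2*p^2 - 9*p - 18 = (p - 3)*(p^2 + 5*p + 6) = (p - 3)*(p + 2)*(p + 3)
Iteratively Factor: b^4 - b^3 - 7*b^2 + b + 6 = (b + 1)*(b^3 - 2*b^2 - 5*b + 6) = (b + 1)*(b + 2)*(b^2 - 4*b + 3) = (b - 1)*(b + 1)*(b + 2)*(b - 3)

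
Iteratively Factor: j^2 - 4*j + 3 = (j - 3)*(j - 1)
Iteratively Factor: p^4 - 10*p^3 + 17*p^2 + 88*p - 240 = (p - 4)*(p^3 - 6*p^2 - 7*p + 60) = (p - 4)^2*(p^2 - 2*p - 15) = (p - 5)*(p - 4)^2*(p + 3)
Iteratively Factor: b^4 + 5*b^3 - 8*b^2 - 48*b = (b - 3)*(b^3 + 8*b^2 + 16*b) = b*(b - 3)*(b^2 + 8*b + 16) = b*(b - 3)*(b + 4)*(b + 4)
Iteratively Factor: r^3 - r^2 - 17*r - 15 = (r + 1)*(r^2 - 2*r - 15) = (r - 5)*(r + 1)*(r + 3)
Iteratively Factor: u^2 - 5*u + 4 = (u - 1)*(u - 4)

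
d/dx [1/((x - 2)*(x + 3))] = (-2*x - 1)/(x^4 + 2*x^3 - 11*x^2 - 12*x + 36)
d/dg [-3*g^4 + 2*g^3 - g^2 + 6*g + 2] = -12*g^3 + 6*g^2 - 2*g + 6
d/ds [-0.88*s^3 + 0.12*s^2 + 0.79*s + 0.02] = -2.64*s^2 + 0.24*s + 0.79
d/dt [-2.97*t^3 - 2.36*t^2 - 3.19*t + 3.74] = -8.91*t^2 - 4.72*t - 3.19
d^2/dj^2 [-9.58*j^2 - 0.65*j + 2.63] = -19.1600000000000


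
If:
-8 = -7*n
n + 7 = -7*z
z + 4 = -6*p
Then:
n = 8/7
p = -139/294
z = -57/49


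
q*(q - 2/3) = q^2 - 2*q/3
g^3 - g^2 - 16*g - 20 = (g - 5)*(g + 2)^2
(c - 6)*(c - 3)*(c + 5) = c^3 - 4*c^2 - 27*c + 90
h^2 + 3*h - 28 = (h - 4)*(h + 7)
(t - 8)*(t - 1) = t^2 - 9*t + 8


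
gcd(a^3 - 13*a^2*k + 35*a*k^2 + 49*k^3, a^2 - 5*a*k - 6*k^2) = a + k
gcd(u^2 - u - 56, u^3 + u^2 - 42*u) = u + 7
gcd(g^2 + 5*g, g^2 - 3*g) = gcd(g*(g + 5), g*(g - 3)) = g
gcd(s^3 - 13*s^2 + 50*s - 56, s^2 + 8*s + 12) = 1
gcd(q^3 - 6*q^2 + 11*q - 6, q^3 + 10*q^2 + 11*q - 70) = q - 2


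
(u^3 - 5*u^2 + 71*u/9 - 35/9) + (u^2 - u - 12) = u^3 - 4*u^2 + 62*u/9 - 143/9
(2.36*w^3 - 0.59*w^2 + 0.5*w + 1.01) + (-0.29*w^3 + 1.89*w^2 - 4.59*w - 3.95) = 2.07*w^3 + 1.3*w^2 - 4.09*w - 2.94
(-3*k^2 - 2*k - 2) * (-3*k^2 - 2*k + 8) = 9*k^4 + 12*k^3 - 14*k^2 - 12*k - 16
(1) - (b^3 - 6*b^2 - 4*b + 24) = -b^3 + 6*b^2 + 4*b - 23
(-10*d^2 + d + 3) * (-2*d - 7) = 20*d^3 + 68*d^2 - 13*d - 21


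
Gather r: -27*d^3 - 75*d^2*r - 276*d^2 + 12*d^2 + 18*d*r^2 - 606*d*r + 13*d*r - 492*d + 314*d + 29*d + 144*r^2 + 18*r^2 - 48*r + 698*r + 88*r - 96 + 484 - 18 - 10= -27*d^3 - 264*d^2 - 149*d + r^2*(18*d + 162) + r*(-75*d^2 - 593*d + 738) + 360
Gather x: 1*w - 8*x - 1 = w - 8*x - 1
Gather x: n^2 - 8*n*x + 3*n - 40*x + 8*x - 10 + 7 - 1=n^2 + 3*n + x*(-8*n - 32) - 4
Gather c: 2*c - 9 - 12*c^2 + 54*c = -12*c^2 + 56*c - 9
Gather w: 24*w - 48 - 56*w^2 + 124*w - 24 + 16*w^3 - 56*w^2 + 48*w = 16*w^3 - 112*w^2 + 196*w - 72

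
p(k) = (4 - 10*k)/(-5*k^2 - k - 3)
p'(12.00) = -0.01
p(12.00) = 0.16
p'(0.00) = 3.78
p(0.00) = -1.33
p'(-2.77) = -0.31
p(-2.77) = -0.82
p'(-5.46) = -0.08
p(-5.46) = -0.40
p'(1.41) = -0.04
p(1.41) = 0.70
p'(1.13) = 0.14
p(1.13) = 0.69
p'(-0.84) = -1.08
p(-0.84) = -2.18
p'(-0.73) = -0.90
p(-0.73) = -2.29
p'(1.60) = -0.10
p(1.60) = 0.69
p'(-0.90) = -1.12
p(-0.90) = -2.11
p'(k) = (4 - 10*k)*(10*k + 1)/(-5*k^2 - k - 3)^2 - 10/(-5*k^2 - k - 3)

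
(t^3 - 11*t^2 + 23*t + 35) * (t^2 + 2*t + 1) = t^5 - 9*t^4 + 2*t^3 + 70*t^2 + 93*t + 35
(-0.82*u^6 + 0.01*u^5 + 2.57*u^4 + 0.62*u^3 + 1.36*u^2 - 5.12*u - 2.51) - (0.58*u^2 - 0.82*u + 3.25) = -0.82*u^6 + 0.01*u^5 + 2.57*u^4 + 0.62*u^3 + 0.78*u^2 - 4.3*u - 5.76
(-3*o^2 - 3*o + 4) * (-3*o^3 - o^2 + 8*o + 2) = 9*o^5 + 12*o^4 - 33*o^3 - 34*o^2 + 26*o + 8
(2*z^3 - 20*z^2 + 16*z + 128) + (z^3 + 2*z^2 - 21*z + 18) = 3*z^3 - 18*z^2 - 5*z + 146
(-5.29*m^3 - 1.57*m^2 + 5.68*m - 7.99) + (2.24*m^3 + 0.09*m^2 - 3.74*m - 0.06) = -3.05*m^3 - 1.48*m^2 + 1.94*m - 8.05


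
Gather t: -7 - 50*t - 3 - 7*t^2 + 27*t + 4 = -7*t^2 - 23*t - 6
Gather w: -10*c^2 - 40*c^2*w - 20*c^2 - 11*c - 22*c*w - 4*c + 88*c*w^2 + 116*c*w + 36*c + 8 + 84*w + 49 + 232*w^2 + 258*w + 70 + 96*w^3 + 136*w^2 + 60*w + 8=-30*c^2 + 21*c + 96*w^3 + w^2*(88*c + 368) + w*(-40*c^2 + 94*c + 402) + 135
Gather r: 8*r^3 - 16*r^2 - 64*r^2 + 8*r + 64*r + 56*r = 8*r^3 - 80*r^2 + 128*r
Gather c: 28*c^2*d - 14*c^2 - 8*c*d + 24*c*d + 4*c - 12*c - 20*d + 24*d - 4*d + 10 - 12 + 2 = c^2*(28*d - 14) + c*(16*d - 8)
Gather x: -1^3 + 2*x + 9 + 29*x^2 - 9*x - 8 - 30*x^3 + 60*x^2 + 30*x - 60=-30*x^3 + 89*x^2 + 23*x - 60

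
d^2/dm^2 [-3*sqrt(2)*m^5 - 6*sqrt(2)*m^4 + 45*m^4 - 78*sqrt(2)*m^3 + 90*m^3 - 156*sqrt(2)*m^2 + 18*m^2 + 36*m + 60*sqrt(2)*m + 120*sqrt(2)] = -60*sqrt(2)*m^3 - 72*sqrt(2)*m^2 + 540*m^2 - 468*sqrt(2)*m + 540*m - 312*sqrt(2) + 36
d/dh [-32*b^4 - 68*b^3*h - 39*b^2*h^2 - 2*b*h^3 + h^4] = -68*b^3 - 78*b^2*h - 6*b*h^2 + 4*h^3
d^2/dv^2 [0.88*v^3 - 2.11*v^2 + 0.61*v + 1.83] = 5.28*v - 4.22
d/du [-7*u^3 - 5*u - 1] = -21*u^2 - 5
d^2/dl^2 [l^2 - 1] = 2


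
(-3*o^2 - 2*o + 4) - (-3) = -3*o^2 - 2*o + 7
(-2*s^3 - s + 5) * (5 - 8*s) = 16*s^4 - 10*s^3 + 8*s^2 - 45*s + 25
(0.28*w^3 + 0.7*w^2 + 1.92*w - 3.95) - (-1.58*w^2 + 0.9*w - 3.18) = 0.28*w^3 + 2.28*w^2 + 1.02*w - 0.77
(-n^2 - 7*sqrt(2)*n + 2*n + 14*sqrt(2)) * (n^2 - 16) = -n^4 - 7*sqrt(2)*n^3 + 2*n^3 + 16*n^2 + 14*sqrt(2)*n^2 - 32*n + 112*sqrt(2)*n - 224*sqrt(2)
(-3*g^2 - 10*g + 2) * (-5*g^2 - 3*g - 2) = 15*g^4 + 59*g^3 + 26*g^2 + 14*g - 4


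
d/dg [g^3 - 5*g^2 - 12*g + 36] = 3*g^2 - 10*g - 12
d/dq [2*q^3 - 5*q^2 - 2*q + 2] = 6*q^2 - 10*q - 2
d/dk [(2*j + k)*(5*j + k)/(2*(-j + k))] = ((-7*j - 2*k)*(j - k) - (2*j + k)*(5*j + k))/(2*(j - k)^2)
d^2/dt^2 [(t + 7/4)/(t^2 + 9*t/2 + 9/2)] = ((4*t + 7)*(4*t + 9)^2 - 2*(12*t + 25)*(2*t^2 + 9*t + 9))/(2*t^2 + 9*t + 9)^3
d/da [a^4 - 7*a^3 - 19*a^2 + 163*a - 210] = 4*a^3 - 21*a^2 - 38*a + 163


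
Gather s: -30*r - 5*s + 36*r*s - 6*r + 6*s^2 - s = -36*r + 6*s^2 + s*(36*r - 6)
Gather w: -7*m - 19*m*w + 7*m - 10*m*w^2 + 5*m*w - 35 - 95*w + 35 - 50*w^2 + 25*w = w^2*(-10*m - 50) + w*(-14*m - 70)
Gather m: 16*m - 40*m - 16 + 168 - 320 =-24*m - 168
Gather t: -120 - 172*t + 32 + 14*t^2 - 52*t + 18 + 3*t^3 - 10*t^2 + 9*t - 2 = 3*t^3 + 4*t^2 - 215*t - 72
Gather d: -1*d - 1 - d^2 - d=-d^2 - 2*d - 1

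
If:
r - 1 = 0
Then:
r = 1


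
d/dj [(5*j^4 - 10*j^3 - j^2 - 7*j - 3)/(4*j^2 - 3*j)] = (40*j^5 - 85*j^4 + 60*j^3 + 31*j^2 + 24*j - 9)/(j^2*(16*j^2 - 24*j + 9))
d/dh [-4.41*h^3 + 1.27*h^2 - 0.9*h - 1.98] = -13.23*h^2 + 2.54*h - 0.9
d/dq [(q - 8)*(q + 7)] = 2*q - 1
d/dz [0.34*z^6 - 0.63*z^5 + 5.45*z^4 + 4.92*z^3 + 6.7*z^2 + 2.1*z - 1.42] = 2.04*z^5 - 3.15*z^4 + 21.8*z^3 + 14.76*z^2 + 13.4*z + 2.1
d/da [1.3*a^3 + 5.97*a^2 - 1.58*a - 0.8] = 3.9*a^2 + 11.94*a - 1.58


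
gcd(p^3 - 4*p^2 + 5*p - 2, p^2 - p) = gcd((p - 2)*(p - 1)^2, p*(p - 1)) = p - 1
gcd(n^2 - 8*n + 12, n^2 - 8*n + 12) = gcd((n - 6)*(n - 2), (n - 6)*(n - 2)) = n^2 - 8*n + 12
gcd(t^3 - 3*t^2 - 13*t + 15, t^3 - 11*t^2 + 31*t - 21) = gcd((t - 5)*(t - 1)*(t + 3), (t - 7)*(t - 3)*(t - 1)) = t - 1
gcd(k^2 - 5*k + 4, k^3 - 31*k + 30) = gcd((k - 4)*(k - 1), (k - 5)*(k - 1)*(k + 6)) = k - 1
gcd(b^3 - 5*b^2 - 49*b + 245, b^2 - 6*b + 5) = b - 5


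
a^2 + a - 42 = (a - 6)*(a + 7)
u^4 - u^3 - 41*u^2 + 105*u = u*(u - 5)*(u - 3)*(u + 7)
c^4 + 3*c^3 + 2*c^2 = c^2*(c + 1)*(c + 2)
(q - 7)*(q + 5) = q^2 - 2*q - 35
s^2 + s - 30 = (s - 5)*(s + 6)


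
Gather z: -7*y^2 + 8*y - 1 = -7*y^2 + 8*y - 1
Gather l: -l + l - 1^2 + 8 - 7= 0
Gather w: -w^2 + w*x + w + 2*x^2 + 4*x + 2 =-w^2 + w*(x + 1) + 2*x^2 + 4*x + 2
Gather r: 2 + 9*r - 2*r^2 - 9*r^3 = -9*r^3 - 2*r^2 + 9*r + 2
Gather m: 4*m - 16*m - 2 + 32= 30 - 12*m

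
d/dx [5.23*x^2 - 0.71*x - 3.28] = 10.46*x - 0.71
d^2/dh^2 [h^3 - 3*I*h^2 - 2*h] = 6*h - 6*I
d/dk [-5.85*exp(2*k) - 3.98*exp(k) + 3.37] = (-11.7*exp(k) - 3.98)*exp(k)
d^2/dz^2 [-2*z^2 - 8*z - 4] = -4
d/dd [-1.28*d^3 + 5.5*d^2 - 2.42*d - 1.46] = -3.84*d^2 + 11.0*d - 2.42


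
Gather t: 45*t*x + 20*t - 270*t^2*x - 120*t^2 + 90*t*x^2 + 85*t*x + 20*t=t^2*(-270*x - 120) + t*(90*x^2 + 130*x + 40)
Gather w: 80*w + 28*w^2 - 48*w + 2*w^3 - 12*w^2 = 2*w^3 + 16*w^2 + 32*w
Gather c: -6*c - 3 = -6*c - 3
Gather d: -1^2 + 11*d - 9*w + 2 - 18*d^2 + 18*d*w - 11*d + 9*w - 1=-18*d^2 + 18*d*w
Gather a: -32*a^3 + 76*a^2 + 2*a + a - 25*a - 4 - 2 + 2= -32*a^3 + 76*a^2 - 22*a - 4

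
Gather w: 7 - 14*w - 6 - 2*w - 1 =-16*w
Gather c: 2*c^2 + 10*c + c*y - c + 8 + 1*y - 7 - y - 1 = 2*c^2 + c*(y + 9)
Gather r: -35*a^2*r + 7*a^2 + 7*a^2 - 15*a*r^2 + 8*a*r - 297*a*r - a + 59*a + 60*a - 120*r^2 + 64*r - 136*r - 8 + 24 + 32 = 14*a^2 + 118*a + r^2*(-15*a - 120) + r*(-35*a^2 - 289*a - 72) + 48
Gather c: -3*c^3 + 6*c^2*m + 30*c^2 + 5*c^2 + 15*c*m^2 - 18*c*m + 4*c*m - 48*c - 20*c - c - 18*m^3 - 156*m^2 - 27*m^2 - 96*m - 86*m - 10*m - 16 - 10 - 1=-3*c^3 + c^2*(6*m + 35) + c*(15*m^2 - 14*m - 69) - 18*m^3 - 183*m^2 - 192*m - 27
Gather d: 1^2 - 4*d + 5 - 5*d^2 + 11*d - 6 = -5*d^2 + 7*d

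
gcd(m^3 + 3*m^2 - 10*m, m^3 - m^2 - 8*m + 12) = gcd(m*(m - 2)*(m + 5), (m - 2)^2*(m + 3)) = m - 2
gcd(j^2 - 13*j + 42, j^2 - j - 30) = j - 6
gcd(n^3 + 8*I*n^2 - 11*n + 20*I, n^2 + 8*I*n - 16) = n + 4*I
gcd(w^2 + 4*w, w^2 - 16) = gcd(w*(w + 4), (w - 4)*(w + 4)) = w + 4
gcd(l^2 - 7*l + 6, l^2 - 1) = l - 1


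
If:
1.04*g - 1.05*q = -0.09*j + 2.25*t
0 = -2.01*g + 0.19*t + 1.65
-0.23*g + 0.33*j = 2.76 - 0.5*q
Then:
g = 0.0945273631840796*t + 0.82089552238806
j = 2.80631961520622*t + 6.81834124397171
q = 1.39750671927718 - 1.80868835897143*t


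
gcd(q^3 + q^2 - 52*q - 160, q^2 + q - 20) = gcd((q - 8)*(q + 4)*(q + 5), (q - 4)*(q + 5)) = q + 5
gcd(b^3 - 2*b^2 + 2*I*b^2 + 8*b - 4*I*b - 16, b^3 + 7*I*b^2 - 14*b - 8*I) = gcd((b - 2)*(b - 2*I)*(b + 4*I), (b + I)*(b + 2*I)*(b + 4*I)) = b + 4*I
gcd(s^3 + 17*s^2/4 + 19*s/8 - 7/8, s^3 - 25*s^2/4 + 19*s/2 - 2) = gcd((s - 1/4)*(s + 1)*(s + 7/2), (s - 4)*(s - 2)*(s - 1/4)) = s - 1/4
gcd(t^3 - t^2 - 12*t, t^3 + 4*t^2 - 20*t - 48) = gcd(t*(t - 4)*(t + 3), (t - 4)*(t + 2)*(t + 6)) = t - 4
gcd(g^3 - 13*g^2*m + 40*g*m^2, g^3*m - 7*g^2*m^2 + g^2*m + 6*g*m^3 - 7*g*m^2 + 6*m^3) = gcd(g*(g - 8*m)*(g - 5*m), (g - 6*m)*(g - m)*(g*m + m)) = 1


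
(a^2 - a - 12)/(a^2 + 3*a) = (a - 4)/a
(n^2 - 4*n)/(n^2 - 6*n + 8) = n/(n - 2)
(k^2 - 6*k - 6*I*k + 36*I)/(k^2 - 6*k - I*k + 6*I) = (k - 6*I)/(k - I)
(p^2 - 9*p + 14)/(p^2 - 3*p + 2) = (p - 7)/(p - 1)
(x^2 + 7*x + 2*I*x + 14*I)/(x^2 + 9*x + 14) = (x + 2*I)/(x + 2)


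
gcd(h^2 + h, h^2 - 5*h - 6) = h + 1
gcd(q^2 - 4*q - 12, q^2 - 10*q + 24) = q - 6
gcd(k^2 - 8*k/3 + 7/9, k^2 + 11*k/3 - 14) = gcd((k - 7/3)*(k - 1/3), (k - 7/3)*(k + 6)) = k - 7/3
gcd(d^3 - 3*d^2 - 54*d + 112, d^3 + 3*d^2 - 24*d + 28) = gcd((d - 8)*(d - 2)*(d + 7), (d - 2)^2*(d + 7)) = d^2 + 5*d - 14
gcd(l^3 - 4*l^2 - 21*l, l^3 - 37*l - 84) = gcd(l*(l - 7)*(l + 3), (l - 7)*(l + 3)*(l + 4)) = l^2 - 4*l - 21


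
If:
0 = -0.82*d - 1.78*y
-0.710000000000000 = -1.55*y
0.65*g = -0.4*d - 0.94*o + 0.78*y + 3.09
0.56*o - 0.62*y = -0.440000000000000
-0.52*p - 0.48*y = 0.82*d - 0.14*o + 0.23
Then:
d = -0.99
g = 6.32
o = -0.28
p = 0.63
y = 0.46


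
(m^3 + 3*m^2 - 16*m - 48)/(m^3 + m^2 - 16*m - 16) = (m + 3)/(m + 1)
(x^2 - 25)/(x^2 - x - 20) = (x + 5)/(x + 4)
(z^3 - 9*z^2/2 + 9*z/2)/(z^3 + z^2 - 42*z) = (z^2 - 9*z/2 + 9/2)/(z^2 + z - 42)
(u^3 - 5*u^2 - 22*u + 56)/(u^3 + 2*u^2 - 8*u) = (u - 7)/u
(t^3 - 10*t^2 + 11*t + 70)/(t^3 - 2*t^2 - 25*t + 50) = (t^2 - 5*t - 14)/(t^2 + 3*t - 10)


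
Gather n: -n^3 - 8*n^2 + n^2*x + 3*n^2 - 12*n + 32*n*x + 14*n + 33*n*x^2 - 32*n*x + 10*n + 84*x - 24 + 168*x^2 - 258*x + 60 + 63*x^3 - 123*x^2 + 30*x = -n^3 + n^2*(x - 5) + n*(33*x^2 + 12) + 63*x^3 + 45*x^2 - 144*x + 36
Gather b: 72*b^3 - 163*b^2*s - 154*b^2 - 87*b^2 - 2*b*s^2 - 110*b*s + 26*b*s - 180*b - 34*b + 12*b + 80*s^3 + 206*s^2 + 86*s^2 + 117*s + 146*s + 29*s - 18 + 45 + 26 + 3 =72*b^3 + b^2*(-163*s - 241) + b*(-2*s^2 - 84*s - 202) + 80*s^3 + 292*s^2 + 292*s + 56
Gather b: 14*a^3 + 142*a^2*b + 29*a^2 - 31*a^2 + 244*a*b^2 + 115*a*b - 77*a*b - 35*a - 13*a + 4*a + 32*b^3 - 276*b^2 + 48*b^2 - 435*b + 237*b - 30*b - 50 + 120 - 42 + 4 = 14*a^3 - 2*a^2 - 44*a + 32*b^3 + b^2*(244*a - 228) + b*(142*a^2 + 38*a - 228) + 32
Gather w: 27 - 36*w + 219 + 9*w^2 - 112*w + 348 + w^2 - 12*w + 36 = 10*w^2 - 160*w + 630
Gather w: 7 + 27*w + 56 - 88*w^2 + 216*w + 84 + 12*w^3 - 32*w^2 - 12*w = 12*w^3 - 120*w^2 + 231*w + 147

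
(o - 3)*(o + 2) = o^2 - o - 6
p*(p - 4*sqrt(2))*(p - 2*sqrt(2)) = p^3 - 6*sqrt(2)*p^2 + 16*p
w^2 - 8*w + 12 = (w - 6)*(w - 2)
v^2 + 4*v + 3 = (v + 1)*(v + 3)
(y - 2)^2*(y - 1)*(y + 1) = y^4 - 4*y^3 + 3*y^2 + 4*y - 4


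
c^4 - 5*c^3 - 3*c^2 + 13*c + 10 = (c - 5)*(c - 2)*(c + 1)^2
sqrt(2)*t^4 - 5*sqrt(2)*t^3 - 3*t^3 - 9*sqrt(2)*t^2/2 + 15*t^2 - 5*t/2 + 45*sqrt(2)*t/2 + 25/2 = (t - 5)*(t - 5*sqrt(2)/2)*(t + sqrt(2)/2)*(sqrt(2)*t + 1)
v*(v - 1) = v^2 - v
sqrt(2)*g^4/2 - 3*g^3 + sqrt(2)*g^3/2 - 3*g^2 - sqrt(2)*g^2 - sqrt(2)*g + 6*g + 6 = (g + 1)*(g - 3*sqrt(2))*(g - sqrt(2))*(sqrt(2)*g/2 + 1)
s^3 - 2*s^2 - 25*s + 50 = (s - 5)*(s - 2)*(s + 5)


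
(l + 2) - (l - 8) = 10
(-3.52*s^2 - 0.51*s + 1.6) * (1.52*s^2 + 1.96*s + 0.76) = -5.3504*s^4 - 7.6744*s^3 - 1.2428*s^2 + 2.7484*s + 1.216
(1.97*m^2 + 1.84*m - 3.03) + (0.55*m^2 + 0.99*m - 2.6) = 2.52*m^2 + 2.83*m - 5.63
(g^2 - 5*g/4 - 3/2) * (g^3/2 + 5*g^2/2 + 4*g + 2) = g^5/2 + 15*g^4/8 + g^3/8 - 27*g^2/4 - 17*g/2 - 3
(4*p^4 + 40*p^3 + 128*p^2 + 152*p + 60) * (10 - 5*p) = -20*p^5 - 160*p^4 - 240*p^3 + 520*p^2 + 1220*p + 600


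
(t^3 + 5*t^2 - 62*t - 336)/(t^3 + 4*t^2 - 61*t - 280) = (t + 6)/(t + 5)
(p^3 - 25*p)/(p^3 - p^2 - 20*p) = (p + 5)/(p + 4)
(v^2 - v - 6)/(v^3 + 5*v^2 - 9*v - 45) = (v + 2)/(v^2 + 8*v + 15)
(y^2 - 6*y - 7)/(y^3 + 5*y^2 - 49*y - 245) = (y + 1)/(y^2 + 12*y + 35)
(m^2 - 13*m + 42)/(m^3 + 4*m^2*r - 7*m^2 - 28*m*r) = (m - 6)/(m*(m + 4*r))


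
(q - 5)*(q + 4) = q^2 - q - 20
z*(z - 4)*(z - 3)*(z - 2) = z^4 - 9*z^3 + 26*z^2 - 24*z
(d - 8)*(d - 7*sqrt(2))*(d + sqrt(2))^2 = d^4 - 8*d^3 - 5*sqrt(2)*d^3 - 26*d^2 + 40*sqrt(2)*d^2 - 14*sqrt(2)*d + 208*d + 112*sqrt(2)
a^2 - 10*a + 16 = (a - 8)*(a - 2)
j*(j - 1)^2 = j^3 - 2*j^2 + j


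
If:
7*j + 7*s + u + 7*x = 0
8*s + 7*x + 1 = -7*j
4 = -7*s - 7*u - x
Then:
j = 37/49 - 45*x/49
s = -x/14 - 11/14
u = 3/14 - x/14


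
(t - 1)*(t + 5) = t^2 + 4*t - 5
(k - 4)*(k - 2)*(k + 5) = k^3 - k^2 - 22*k + 40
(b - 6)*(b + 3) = b^2 - 3*b - 18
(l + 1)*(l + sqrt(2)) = l^2 + l + sqrt(2)*l + sqrt(2)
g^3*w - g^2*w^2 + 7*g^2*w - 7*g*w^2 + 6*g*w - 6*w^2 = (g + 6)*(g - w)*(g*w + w)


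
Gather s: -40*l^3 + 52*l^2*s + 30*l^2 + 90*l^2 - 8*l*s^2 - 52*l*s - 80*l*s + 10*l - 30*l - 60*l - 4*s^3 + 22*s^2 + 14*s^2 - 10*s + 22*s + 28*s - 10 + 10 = -40*l^3 + 120*l^2 - 80*l - 4*s^3 + s^2*(36 - 8*l) + s*(52*l^2 - 132*l + 40)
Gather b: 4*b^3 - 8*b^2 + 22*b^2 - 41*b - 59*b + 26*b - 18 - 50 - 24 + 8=4*b^3 + 14*b^2 - 74*b - 84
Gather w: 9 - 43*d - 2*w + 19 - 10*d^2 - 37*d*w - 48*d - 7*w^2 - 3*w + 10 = -10*d^2 - 91*d - 7*w^2 + w*(-37*d - 5) + 38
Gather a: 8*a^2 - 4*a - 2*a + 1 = 8*a^2 - 6*a + 1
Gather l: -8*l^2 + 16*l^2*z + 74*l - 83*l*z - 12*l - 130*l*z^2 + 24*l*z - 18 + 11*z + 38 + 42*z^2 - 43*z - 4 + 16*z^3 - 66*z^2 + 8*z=l^2*(16*z - 8) + l*(-130*z^2 - 59*z + 62) + 16*z^3 - 24*z^2 - 24*z + 16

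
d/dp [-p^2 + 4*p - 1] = 4 - 2*p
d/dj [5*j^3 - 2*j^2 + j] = 15*j^2 - 4*j + 1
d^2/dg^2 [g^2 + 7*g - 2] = 2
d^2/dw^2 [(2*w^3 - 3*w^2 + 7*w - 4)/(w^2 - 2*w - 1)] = 2*(11*w^3 - 9*w^2 + 51*w - 37)/(w^6 - 6*w^5 + 9*w^4 + 4*w^3 - 9*w^2 - 6*w - 1)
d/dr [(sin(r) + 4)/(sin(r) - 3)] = -7*cos(r)/(sin(r) - 3)^2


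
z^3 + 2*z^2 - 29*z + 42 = (z - 3)*(z - 2)*(z + 7)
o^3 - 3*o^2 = o^2*(o - 3)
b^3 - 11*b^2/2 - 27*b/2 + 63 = (b - 6)*(b - 3)*(b + 7/2)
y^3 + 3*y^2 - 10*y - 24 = (y - 3)*(y + 2)*(y + 4)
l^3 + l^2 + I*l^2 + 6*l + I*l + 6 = (l + 1)*(l - 2*I)*(l + 3*I)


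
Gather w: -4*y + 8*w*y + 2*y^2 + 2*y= 8*w*y + 2*y^2 - 2*y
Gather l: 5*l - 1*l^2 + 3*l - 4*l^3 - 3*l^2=-4*l^3 - 4*l^2 + 8*l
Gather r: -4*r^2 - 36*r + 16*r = -4*r^2 - 20*r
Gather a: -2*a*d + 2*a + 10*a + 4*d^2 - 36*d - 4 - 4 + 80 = a*(12 - 2*d) + 4*d^2 - 36*d + 72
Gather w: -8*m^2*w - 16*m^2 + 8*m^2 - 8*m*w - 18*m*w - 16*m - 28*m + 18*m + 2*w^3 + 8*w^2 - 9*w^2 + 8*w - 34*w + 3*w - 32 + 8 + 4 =-8*m^2 - 26*m + 2*w^3 - w^2 + w*(-8*m^2 - 26*m - 23) - 20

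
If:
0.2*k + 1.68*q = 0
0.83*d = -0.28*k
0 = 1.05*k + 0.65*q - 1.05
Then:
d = -0.36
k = 1.08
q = -0.13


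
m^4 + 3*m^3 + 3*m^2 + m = m*(m + 1)^3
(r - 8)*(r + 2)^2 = r^3 - 4*r^2 - 28*r - 32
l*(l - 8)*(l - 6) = l^3 - 14*l^2 + 48*l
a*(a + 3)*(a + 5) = a^3 + 8*a^2 + 15*a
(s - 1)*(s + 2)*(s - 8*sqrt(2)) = s^3 - 8*sqrt(2)*s^2 + s^2 - 8*sqrt(2)*s - 2*s + 16*sqrt(2)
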